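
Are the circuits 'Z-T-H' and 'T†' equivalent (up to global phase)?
No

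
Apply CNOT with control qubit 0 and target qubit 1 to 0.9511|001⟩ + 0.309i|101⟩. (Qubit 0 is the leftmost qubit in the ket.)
0.9511|001⟩ + 0.309i|111⟩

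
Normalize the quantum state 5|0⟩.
|0⟩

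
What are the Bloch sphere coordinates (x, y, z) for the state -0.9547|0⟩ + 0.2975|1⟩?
(-0.568, 0, 0.8229)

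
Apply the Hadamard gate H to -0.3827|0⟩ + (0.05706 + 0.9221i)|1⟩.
(-0.2303 + 0.652i)|0⟩ + (-0.311 - 0.652i)|1⟩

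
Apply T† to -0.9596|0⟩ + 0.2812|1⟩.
-0.9596|0⟩ + (0.1988 - 0.1988i)|1⟩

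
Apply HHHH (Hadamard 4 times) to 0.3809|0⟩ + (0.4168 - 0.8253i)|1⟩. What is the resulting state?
0.3809|0⟩ + (0.4168 - 0.8253i)|1⟩

H² = I, so an even number of Hadamards cancels: H^4 = I and the state is unchanged.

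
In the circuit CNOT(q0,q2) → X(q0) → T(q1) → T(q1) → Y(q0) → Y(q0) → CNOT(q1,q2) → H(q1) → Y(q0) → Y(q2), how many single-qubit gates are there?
8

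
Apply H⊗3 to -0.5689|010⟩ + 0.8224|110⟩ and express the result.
0.08963|000⟩ + 0.08963|001⟩ - 0.08963|010⟩ - 0.08963|011⟩ - 0.4919|100⟩ - 0.4919|101⟩ + 0.4919|110⟩ + 0.4919|111⟩

H⊗3 gives amp(|y⟩) = (1/2√2) Σ_x (−1)^(x·y) amp(|x⟩), where x·y is the number of positions in which both x and y have a 1.
|000⟩: (-0.5689 + 0.8224)/(2√2) = 0.08963
|001⟩: (-0.5689 + 0.8224)/(2√2) = 0.08963
|010⟩: (0.5689 - 0.8224)/(2√2) = -0.08963
|011⟩: (0.5689 - 0.8224)/(2√2) = -0.08963
|100⟩: (-0.5689 - 0.8224)/(2√2) = -0.4919
|101⟩: (-0.5689 - 0.8224)/(2√2) = -0.4919
|110⟩: (0.5689 + 0.8224)/(2√2) = 0.4919
|111⟩: (0.5689 + 0.8224)/(2√2) = 0.4919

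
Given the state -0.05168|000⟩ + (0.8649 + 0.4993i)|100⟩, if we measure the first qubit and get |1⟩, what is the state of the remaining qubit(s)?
(0.866 + 0.5i)|00⟩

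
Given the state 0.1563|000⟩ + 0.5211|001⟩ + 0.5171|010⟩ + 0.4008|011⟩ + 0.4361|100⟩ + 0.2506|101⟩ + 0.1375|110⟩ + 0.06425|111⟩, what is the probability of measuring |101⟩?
0.0628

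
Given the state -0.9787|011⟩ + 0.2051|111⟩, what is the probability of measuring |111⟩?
0.04207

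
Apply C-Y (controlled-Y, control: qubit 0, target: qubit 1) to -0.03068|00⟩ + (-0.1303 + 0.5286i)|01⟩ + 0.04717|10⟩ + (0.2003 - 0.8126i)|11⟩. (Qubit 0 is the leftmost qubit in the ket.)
-0.03068|00⟩ + (-0.1303 + 0.5286i)|01⟩ + (-0.8126 - 0.2003i)|10⟩ + 0.04717i|11⟩

C-Y leaves the control-|0⟩ kets |00⟩, |01⟩ unchanged and applies Y to qubit 1 on the control-|1⟩ pair (|10⟩, |11⟩).
Y = [[0, -i], [i, 0]].
With a = amp(|10⟩) = 0.04717 and b = amp(|11⟩) = (0.2003 - 0.8126i):
new amp(|10⟩) = (-i)·b = (-0.8126 - 0.2003i)
new amp(|11⟩) = (i)·a = 0.04717i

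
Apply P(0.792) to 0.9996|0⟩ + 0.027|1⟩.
0.9996|0⟩ + (0.01897 + 0.01922i)|1⟩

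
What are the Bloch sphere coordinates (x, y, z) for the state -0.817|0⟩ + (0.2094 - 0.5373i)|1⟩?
(-0.3422, 0.8779, 0.3349)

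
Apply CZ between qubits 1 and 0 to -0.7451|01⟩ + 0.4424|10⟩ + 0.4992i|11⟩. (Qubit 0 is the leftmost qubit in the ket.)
-0.7451|01⟩ + 0.4424|10⟩ - 0.4992i|11⟩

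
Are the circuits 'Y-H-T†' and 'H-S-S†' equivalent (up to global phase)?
No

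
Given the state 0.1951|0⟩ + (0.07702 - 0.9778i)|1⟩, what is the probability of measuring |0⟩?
0.03806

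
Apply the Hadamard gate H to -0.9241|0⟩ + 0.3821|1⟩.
-0.3833|0⟩ - 0.9236|1⟩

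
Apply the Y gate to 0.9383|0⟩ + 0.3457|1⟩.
-0.3457i|0⟩ + 0.9383i|1⟩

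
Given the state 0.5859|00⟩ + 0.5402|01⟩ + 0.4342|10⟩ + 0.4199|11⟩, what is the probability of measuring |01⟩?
0.2918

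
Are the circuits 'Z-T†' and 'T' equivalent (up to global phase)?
No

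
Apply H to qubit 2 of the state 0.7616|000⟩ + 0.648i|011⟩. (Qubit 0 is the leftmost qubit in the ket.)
0.5385|000⟩ + 0.5385|001⟩ + 0.4582i|010⟩ - 0.4582i|011⟩

H on qubit 2 mixes each pair of kets that differ only in qubit 2: amplitudes (a, b) of (|…0…⟩, |…1…⟩) become ((a + b)/√2, (a − b)/√2). Kets absent from the input have amplitude 0.
(|000⟩, |001⟩): (a, b) = (0.7616, 0) → (0.5385, 0.5385)
(|010⟩, |011⟩): (a, b) = (0, 0.648i) → (0.4582i, -0.4582i)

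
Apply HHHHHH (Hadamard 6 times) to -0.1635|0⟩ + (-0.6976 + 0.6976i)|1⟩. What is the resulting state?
-0.1635|0⟩ + (-0.6976 + 0.6976i)|1⟩

H² = I, so an even number of Hadamards cancels: H^6 = I and the state is unchanged.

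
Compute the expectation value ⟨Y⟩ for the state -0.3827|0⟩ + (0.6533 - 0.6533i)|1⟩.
0.5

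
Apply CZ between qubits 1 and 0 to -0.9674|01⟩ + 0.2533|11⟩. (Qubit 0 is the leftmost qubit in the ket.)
-0.9674|01⟩ - 0.2533|11⟩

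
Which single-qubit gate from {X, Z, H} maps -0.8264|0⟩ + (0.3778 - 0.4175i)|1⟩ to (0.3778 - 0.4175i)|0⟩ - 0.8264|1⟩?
X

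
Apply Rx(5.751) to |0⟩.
-0.9648|0⟩ - 0.263i|1⟩

Rx(5.751) = [[cos(θ/2), −i·sin(θ/2)], [−i·sin(θ/2), cos(θ/2)]]; θ = 5.751, cos(θ/2) ≈ -0.964806, sin(θ/2) ≈ 0.262964.
With a = amp(|0⟩) = 1 and b = amp(|1⟩) = 0:
new amp(|0⟩) = (-0.964806)·a + (-0.262964i)·b = -0.9648
new amp(|1⟩) = (-0.262964i)·a + (-0.964806)·b = -0.263i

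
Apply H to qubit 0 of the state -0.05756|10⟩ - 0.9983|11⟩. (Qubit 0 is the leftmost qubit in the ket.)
-0.0407|00⟩ - 0.7059|01⟩ + 0.0407|10⟩ + 0.7059|11⟩

H on qubit 0 mixes each pair of kets that differ only in qubit 0: amplitudes (a, b) of (|…0…⟩, |…1…⟩) become ((a + b)/√2, (a − b)/√2). Kets absent from the input have amplitude 0.
(|00⟩, |10⟩): (a, b) = (0, -0.05756) → (-0.0407, 0.0407)
(|01⟩, |11⟩): (a, b) = (0, -0.9983) → (-0.7059, 0.7059)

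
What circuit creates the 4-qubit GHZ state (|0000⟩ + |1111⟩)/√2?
H(q0) → CNOT(q0,q1) → CNOT(q0,q2) → CNOT(q0,q3)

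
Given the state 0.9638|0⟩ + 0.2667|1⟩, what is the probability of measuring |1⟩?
0.07113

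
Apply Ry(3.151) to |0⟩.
-0.004704|0⟩ + |1⟩

Ry(3.151) = [[cos(θ/2), −sin(θ/2)], [sin(θ/2), cos(θ/2)]]; θ = 3.151, cos(θ/2) ≈ -0.00470366, sin(θ/2) ≈ 0.999989.
With a = amp(|0⟩) = 1 and b = amp(|1⟩) = 0:
new amp(|0⟩) = (-0.00470366)·a + (-0.999989)·b = -0.004704
new amp(|1⟩) = (0.999989)·a + (-0.00470366)·b = 1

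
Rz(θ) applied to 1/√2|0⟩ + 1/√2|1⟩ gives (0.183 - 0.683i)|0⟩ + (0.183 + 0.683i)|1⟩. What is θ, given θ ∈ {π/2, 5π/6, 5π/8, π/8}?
5π/6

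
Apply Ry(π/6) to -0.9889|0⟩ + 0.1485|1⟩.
-0.9936|0⟩ - 0.1125|1⟩

Ry(π/6) = [[cos(θ/2), −sin(θ/2)], [sin(θ/2), cos(θ/2)]]; θ = π/6, cos(θ/2) ≈ 0.965926, sin(θ/2) ≈ 0.258819.
With a = amp(|0⟩) = -0.9889 and b = amp(|1⟩) = 0.1485:
new amp(|0⟩) = (0.965926)·a + (-0.258819)·b = -0.9936
new amp(|1⟩) = (0.258819)·a + (0.965926)·b = -0.1125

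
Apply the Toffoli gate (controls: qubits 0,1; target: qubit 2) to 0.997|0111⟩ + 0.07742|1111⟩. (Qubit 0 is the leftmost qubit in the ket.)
0.997|0111⟩ + 0.07742|1101⟩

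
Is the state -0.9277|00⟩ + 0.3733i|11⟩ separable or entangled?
Entangled

Writing the state as a|00⟩ + b|01⟩ + c|10⟩ + d|11⟩, it is a product state iff ad − bc = 0.
Here (a, b, c, d) = (-0.9277, 0, 0, 0.3733i): ad − bc = (-0.9277)(0.3733i) − (0)(0) = -0.3463i ≠ 0, so the state is entangled.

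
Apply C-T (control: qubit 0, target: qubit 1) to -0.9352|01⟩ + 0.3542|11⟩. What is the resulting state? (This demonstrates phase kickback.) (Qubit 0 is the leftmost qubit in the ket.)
-0.9352|01⟩ + (0.2505 + 0.2505i)|11⟩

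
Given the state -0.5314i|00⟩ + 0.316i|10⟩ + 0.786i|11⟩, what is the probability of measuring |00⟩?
0.2824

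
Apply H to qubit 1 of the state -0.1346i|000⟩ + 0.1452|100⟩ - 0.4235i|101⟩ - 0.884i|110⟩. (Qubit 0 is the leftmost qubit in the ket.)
-0.09518i|000⟩ - 0.09518i|010⟩ + (0.1027 - 0.6251i)|100⟩ - 0.2995i|101⟩ + (0.1027 + 0.6251i)|110⟩ - 0.2995i|111⟩

H on qubit 1 mixes each pair of kets that differ only in qubit 1: amplitudes (a, b) of (|…0…⟩, |…1…⟩) become ((a + b)/√2, (a − b)/√2). Kets absent from the input have amplitude 0.
(|000⟩, |010⟩): (a, b) = (-0.1346i, 0) → (-0.09518i, -0.09518i)
(|100⟩, |110⟩): (a, b) = (0.1452, -0.884i) → ((0.1027 - 0.6251i), (0.1027 + 0.6251i))
(|101⟩, |111⟩): (a, b) = (-0.4235i, 0) → (-0.2995i, -0.2995i)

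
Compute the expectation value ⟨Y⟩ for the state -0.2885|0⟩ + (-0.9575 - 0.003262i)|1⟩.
0.001882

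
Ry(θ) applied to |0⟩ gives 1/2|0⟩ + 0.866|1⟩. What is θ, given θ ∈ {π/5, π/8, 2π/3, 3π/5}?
2π/3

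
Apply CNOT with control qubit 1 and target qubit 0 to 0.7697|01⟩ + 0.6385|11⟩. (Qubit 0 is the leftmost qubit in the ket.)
0.6385|01⟩ + 0.7697|11⟩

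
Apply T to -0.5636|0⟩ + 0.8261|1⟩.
-0.5636|0⟩ + (0.5841 + 0.5841i)|1⟩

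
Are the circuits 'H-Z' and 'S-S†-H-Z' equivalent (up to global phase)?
Yes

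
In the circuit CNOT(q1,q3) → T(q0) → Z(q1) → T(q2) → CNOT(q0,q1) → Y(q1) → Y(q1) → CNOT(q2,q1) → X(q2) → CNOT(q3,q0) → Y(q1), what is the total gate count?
11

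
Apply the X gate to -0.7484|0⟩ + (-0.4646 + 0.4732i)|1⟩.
(-0.4646 + 0.4732i)|0⟩ - 0.7484|1⟩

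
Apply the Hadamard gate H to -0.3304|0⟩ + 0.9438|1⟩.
0.4337|0⟩ - 0.901|1⟩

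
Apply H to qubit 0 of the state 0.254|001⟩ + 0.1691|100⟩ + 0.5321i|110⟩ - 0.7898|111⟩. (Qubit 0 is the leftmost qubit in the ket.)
0.1196|000⟩ + 0.1796|001⟩ + 0.3763i|010⟩ - 0.5585|011⟩ - 0.1196|100⟩ + 0.1796|101⟩ - 0.3763i|110⟩ + 0.5585|111⟩

H on qubit 0 mixes each pair of kets that differ only in qubit 0: amplitudes (a, b) of (|…0…⟩, |…1…⟩) become ((a + b)/√2, (a − b)/√2). Kets absent from the input have amplitude 0.
(|000⟩, |100⟩): (a, b) = (0, 0.1691) → (0.1196, -0.1196)
(|001⟩, |101⟩): (a, b) = (0.254, 0) → (0.1796, 0.1796)
(|010⟩, |110⟩): (a, b) = (0, 0.5321i) → (0.3763i, -0.3763i)
(|011⟩, |111⟩): (a, b) = (0, -0.7898) → (-0.5585, 0.5585)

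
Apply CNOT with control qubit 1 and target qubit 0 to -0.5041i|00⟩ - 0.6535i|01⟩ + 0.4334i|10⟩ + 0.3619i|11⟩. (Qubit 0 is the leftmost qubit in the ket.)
-0.5041i|00⟩ + 0.3619i|01⟩ + 0.4334i|10⟩ - 0.6535i|11⟩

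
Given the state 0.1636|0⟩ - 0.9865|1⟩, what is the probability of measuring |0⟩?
0.02676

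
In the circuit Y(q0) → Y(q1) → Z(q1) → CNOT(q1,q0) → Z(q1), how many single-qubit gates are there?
4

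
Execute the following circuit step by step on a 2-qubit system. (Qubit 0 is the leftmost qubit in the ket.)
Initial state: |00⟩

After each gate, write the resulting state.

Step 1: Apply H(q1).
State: 1/√2|00⟩ + 1/√2|01⟩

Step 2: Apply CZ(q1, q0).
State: 1/√2|00⟩ + 1/√2|01⟩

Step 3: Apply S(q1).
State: 1/√2|00⟩ + (1/√2)i|01⟩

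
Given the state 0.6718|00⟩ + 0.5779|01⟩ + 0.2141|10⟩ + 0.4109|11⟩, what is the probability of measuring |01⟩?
0.334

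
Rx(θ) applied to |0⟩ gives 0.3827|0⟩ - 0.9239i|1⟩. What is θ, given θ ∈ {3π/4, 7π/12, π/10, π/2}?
3π/4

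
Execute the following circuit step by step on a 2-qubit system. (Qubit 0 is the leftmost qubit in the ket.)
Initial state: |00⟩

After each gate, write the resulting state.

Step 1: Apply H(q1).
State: 1/√2|00⟩ + 1/√2|01⟩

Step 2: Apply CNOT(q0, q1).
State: 1/√2|00⟩ + 1/√2|01⟩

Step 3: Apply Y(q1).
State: -(1/√2)i|00⟩ + (1/√2)i|01⟩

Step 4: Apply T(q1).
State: -(1/√2)i|00⟩ + (-1/2 + (1/2)i)|01⟩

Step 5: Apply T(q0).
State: -(1/√2)i|00⟩ + (-1/2 + (1/2)i)|01⟩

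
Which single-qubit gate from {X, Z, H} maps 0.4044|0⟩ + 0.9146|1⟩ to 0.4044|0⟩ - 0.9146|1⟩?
Z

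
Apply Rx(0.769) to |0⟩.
0.927|0⟩ - 0.3751i|1⟩

Rx(0.769) = [[cos(θ/2), −i·sin(θ/2)], [−i·sin(θ/2), cos(θ/2)]]; θ = 0.769, cos(θ/2) ≈ 0.926986, sin(θ/2) ≈ 0.375096.
With a = amp(|0⟩) = 1 and b = amp(|1⟩) = 0:
new amp(|0⟩) = (0.926986)·a + (-0.375096i)·b = 0.927
new amp(|1⟩) = (-0.375096i)·a + (0.926986)·b = -0.3751i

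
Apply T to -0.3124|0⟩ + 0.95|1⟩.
-0.3124|0⟩ + (0.6718 + 0.6718i)|1⟩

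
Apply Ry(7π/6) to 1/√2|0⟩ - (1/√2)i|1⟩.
(-0.183 + 0.683i)|0⟩ + (0.683 + 0.183i)|1⟩

Ry(7π/6) = [[cos(θ/2), −sin(θ/2)], [sin(θ/2), cos(θ/2)]]; θ = 7π/6, cos(θ/2) ≈ -0.258819, sin(θ/2) ≈ 0.965926.
With a = amp(|0⟩) = 1/√2 and b = amp(|1⟩) = -(1/√2)i:
new amp(|0⟩) = (-0.258819)·a + (-0.965926)·b = (-0.183 + 0.683i)
new amp(|1⟩) = (0.965926)·a + (-0.258819)·b = (0.683 + 0.183i)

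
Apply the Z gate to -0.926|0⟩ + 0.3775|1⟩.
-0.926|0⟩ - 0.3775|1⟩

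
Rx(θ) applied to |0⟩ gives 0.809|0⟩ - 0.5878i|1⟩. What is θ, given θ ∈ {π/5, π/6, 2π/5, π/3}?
2π/5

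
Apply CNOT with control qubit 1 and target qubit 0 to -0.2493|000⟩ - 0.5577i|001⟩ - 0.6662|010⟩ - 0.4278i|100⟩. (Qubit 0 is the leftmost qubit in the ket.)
-0.2493|000⟩ - 0.5577i|001⟩ - 0.4278i|100⟩ - 0.6662|110⟩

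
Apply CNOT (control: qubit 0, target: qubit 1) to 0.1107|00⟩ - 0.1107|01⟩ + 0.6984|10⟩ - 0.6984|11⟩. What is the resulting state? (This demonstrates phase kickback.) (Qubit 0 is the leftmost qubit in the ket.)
0.1107|00⟩ - 0.1107|01⟩ - 0.6984|10⟩ + 0.6984|11⟩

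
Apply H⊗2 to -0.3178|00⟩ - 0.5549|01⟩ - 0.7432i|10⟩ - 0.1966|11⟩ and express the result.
(-0.5347 - 0.3716i)|00⟩ + (0.2169 - 0.3716i)|01⟩ + (-0.3381 + 0.3716i)|10⟩ + (0.02025 + 0.3716i)|11⟩

H⊗2 gives amp(|y⟩) = (1/2) Σ_x (−1)^(x·y) amp(|x⟩), where x·y is the number of positions in which both x and y have a 1.
|00⟩: (-0.3178 - 0.5549 - 0.7432i - 0.1966)/2 = (-0.5347 - 0.3716i)
|01⟩: (-0.3178 + 0.5549 - 0.7432i + 0.1966)/2 = (0.2169 - 0.3716i)
|10⟩: (-0.3178 - 0.5549 + 0.7432i + 0.1966)/2 = (-0.3381 + 0.3716i)
|11⟩: (-0.3178 + 0.5549 + 0.7432i - 0.1966)/2 = (0.02025 + 0.3716i)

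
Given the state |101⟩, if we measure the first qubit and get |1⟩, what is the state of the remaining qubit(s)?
|01⟩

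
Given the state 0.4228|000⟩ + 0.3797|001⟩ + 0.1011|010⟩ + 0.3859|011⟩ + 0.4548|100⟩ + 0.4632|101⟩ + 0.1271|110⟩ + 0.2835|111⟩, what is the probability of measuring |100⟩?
0.2068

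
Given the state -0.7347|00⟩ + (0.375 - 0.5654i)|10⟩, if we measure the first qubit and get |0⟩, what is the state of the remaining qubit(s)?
-|0⟩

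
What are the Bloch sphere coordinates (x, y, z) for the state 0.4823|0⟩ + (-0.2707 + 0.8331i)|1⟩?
(-0.2611, 0.8036, -0.5347)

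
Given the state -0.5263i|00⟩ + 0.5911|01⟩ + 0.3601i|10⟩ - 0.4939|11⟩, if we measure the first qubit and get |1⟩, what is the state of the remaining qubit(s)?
0.5891i|0⟩ - 0.808|1⟩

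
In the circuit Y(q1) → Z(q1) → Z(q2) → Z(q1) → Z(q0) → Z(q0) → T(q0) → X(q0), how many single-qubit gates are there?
8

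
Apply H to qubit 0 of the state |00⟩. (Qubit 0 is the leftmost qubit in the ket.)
1/√2|00⟩ + 1/√2|10⟩

H on qubit 0 mixes each pair of kets that differ only in qubit 0: amplitudes (a, b) of (|…0…⟩, |…1…⟩) become ((a + b)/√2, (a − b)/√2). Kets absent from the input have amplitude 0.
(|00⟩, |10⟩): (a, b) = (1, 0) → (1/√2, 1/√2)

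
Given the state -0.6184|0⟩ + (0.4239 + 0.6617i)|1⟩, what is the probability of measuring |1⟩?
0.6175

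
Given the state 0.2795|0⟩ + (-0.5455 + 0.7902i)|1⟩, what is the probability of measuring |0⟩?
0.07812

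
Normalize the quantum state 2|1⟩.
|1⟩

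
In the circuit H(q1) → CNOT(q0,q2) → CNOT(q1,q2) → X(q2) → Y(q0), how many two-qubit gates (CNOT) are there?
2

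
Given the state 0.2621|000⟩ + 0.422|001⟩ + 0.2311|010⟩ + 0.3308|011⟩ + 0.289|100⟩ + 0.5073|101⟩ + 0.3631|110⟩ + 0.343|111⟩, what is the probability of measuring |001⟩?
0.1781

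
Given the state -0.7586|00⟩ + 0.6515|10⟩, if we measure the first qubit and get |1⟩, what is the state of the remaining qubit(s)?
|0⟩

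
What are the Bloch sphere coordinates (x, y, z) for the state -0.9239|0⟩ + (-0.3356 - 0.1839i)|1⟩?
(0.6201, 0.3398, 0.7071)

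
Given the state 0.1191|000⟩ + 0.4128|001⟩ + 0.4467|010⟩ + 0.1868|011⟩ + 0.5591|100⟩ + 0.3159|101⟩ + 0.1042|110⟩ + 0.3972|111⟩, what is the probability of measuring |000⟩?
0.01418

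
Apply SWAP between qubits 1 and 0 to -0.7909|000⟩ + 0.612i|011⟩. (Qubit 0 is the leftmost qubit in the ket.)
-0.7909|000⟩ + 0.612i|101⟩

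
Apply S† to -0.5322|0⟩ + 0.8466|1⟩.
-0.5322|0⟩ - 0.8466i|1⟩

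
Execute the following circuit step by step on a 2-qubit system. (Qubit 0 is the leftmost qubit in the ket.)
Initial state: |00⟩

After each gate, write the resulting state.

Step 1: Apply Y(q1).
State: i|01⟩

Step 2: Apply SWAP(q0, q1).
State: i|10⟩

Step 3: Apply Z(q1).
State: i|10⟩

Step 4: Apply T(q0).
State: (-1/√2 + (1/√2)i)|10⟩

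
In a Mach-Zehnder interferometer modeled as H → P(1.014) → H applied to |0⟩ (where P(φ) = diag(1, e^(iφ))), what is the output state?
(0.7642 + 0.4245i)|0⟩ + (0.2358 - 0.4245i)|1⟩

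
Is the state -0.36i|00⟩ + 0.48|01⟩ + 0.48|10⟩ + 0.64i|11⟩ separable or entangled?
Separable

Writing the state as a|00⟩ + b|01⟩ + c|10⟩ + d|11⟩, it is a product state iff ad − bc = 0.
Here (a, b, c, d) = (-0.36i, 0.48, 0.48, 0.64i): ad − bc = (-0.36i)(0.64i) − (0.48)(0.48) = 0, so the state is separable.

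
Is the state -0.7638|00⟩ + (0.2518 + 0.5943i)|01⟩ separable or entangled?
Separable

Writing the state as a|00⟩ + b|01⟩ + c|10⟩ + d|11⟩, it is a product state iff ad − bc = 0.
Here (a, b, c, d) = (-0.7638, (0.2518 + 0.5943i), 0, 0): ad − bc = (-0.7638)(0) − (0.2518 + 0.5943i)(0) = 0, so the state is separable.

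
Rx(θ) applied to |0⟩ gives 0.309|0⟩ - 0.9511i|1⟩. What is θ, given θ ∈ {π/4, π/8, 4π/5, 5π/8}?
4π/5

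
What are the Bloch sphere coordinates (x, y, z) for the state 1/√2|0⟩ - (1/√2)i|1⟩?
(0, -1, 0)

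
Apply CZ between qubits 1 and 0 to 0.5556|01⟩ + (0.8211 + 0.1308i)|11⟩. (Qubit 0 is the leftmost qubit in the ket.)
0.5556|01⟩ + (-0.8211 - 0.1308i)|11⟩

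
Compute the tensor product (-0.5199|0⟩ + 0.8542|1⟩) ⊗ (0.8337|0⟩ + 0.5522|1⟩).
-0.4334|00⟩ - 0.2871|01⟩ + 0.7121|10⟩ + 0.4717|11⟩

amp(|b₁b₂…⟩) = product of the factor amplitudes for bits b₁, b₂, …; only kets whose every factor amplitude is nonzero survive.
|00⟩: (-0.5199)(0.8337) = -0.4334
|01⟩: (-0.5199)(0.5522) = -0.2871
|10⟩: (0.8542)(0.8337) = 0.7121
|11⟩: (0.8542)(0.5522) = 0.4717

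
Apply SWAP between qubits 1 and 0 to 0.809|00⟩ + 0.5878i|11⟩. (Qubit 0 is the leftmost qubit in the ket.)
0.809|00⟩ + 0.5878i|11⟩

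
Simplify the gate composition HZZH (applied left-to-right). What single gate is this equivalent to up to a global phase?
I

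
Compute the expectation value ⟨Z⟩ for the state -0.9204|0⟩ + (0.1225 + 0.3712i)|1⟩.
0.6943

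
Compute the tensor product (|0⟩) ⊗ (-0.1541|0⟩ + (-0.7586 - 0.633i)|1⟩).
-0.1541|00⟩ + (-0.7586 - 0.633i)|01⟩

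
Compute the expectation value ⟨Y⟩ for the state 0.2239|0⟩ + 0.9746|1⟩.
0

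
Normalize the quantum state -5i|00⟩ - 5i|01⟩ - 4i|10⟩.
-0.6155i|00⟩ - 0.6155i|01⟩ - 0.4924i|10⟩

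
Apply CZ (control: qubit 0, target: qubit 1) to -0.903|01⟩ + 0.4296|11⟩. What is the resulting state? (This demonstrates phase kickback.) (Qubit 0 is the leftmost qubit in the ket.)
-0.903|01⟩ - 0.4296|11⟩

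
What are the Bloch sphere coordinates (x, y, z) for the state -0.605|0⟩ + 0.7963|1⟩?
(-0.9635, 0, -0.2681)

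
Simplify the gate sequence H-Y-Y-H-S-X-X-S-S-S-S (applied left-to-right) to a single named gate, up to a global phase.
S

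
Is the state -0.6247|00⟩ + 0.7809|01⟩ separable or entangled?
Separable

Writing the state as a|00⟩ + b|01⟩ + c|10⟩ + d|11⟩, it is a product state iff ad − bc = 0.
Here (a, b, c, d) = (-0.6247, 0.7809, 0, 0): ad − bc = (-0.6247)(0) − (0.7809)(0) = 0, so the state is separable.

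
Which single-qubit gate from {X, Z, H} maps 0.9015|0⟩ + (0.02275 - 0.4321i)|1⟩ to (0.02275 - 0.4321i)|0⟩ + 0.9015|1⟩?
X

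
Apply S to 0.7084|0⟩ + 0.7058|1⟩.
0.7084|0⟩ + 0.7058i|1⟩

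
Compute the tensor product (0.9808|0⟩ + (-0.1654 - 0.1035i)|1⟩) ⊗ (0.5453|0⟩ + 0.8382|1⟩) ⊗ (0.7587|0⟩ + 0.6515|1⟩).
0.4058|000⟩ + 0.3484|001⟩ + 0.6237|010⟩ + 0.5356|011⟩ + (-0.06843 - 0.04282i)|100⟩ + (-0.05876 - 0.03677i)|101⟩ + (-0.1052 - 0.06582i)|110⟩ + (-0.09032 - 0.05652i)|111⟩

amp(|b₁b₂…⟩) = product of the factor amplitudes for bits b₁, b₂, …; only kets whose every factor amplitude is nonzero survive.
|000⟩: (0.9808)(0.5453)(0.7587) = 0.4058
|001⟩: (0.9808)(0.5453)(0.6515) = 0.3484
|010⟩: (0.9808)(0.8382)(0.7587) = 0.6237
|011⟩: (0.9808)(0.8382)(0.6515) = 0.5356
|100⟩: (-0.1654 - 0.1035i)(0.5453)(0.7587) = (-0.06843 - 0.04282i)
|101⟩: (-0.1654 - 0.1035i)(0.5453)(0.6515) = (-0.05876 - 0.03677i)
|110⟩: (-0.1654 - 0.1035i)(0.8382)(0.7587) = (-0.1052 - 0.06582i)
|111⟩: (-0.1654 - 0.1035i)(0.8382)(0.6515) = (-0.09032 - 0.05652i)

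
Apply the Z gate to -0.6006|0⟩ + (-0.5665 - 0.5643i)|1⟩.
-0.6006|0⟩ + (0.5665 + 0.5643i)|1⟩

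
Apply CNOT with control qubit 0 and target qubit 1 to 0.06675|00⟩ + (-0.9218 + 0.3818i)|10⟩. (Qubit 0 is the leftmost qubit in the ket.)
0.06675|00⟩ + (-0.9218 + 0.3818i)|11⟩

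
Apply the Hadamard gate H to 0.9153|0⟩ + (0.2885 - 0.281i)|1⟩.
(0.8512 - 0.1987i)|0⟩ + (0.4432 + 0.1987i)|1⟩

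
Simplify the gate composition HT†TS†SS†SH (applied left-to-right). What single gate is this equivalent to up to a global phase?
I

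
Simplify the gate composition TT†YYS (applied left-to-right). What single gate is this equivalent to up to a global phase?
S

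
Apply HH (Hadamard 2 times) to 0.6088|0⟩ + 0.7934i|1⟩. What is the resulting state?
0.6088|0⟩ + 0.7934i|1⟩

H² = I, so an even number of Hadamards cancels: H^2 = I and the state is unchanged.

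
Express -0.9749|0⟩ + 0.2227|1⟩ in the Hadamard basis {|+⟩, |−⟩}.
-0.5319|+⟩ - 0.8468|−⟩

With |ψ⟩ = α|0⟩ + β|1⟩, the Hadamard-basis coefficients are ⟨+|ψ⟩ = (α + β)/√2 and ⟨−|ψ⟩ = (α − β)/√2.
Here α = -0.9749, β = 0.2227: (α + β)/√2 = -0.5319, (α − β)/√2 = -0.8468.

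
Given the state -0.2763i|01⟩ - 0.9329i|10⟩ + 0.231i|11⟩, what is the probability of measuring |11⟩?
0.05336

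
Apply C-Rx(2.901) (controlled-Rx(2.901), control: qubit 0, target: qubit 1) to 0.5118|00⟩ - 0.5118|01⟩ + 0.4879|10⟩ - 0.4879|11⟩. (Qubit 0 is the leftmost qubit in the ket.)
0.5118|00⟩ - 0.5118|01⟩ + (0.05855 + 0.4844i)|10⟩ + (-0.05855 - 0.4844i)|11⟩

C-Rx(2.901) leaves the control-|0⟩ kets |00⟩, |01⟩ unchanged and applies Rx(2.901) to qubit 1 on the control-|1⟩ pair (|10⟩, |11⟩).
Rx(2.901) = [[cos(θ/2), −i·sin(θ/2)], [−i·sin(θ/2), cos(θ/2)]]; θ = 2.901, cos(θ/2) ≈ 0.120006, sin(θ/2) ≈ 0.992773.
With a = amp(|10⟩) = 0.4879 and b = amp(|11⟩) = -0.4879:
new amp(|10⟩) = (0.120006)·a + (-0.992773i)·b = (0.05855 + 0.4844i)
new amp(|11⟩) = (-0.992773i)·a + (0.120006)·b = (-0.05855 - 0.4844i)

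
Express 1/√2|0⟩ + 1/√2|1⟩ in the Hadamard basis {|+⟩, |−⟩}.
|+⟩

With |ψ⟩ = α|0⟩ + β|1⟩, the Hadamard-basis coefficients are ⟨+|ψ⟩ = (α + β)/√2 and ⟨−|ψ⟩ = (α − β)/√2.
Here α = 1/√2, β = 1/√2: (α + β)/√2 = 1, (α − β)/√2 = 0.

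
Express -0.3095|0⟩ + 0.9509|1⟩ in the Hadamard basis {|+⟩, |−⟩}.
0.4535|+⟩ - 0.8912|−⟩

With |ψ⟩ = α|0⟩ + β|1⟩, the Hadamard-basis coefficients are ⟨+|ψ⟩ = (α + β)/√2 and ⟨−|ψ⟩ = (α − β)/√2.
Here α = -0.3095, β = 0.9509: (α + β)/√2 = 0.4535, (α − β)/√2 = -0.8912.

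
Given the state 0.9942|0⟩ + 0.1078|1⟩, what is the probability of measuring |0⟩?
0.9884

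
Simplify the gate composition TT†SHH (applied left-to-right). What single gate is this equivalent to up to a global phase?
S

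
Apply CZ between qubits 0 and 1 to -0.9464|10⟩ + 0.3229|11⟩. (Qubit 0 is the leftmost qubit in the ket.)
-0.9464|10⟩ - 0.3229|11⟩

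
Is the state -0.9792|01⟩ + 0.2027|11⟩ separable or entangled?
Separable

Writing the state as a|00⟩ + b|01⟩ + c|10⟩ + d|11⟩, it is a product state iff ad − bc = 0.
Here (a, b, c, d) = (0, -0.9792, 0, 0.2027): ad − bc = (0)(0.2027) − (-0.9792)(0) = 0, so the state is separable.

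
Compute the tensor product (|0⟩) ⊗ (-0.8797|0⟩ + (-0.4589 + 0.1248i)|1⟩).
-0.8797|00⟩ + (-0.4589 + 0.1248i)|01⟩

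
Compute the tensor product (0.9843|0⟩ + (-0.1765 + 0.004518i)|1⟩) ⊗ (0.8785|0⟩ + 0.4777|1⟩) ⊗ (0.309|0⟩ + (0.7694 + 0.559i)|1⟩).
0.2672|000⟩ + (0.6653 + 0.4834i)|001⟩ + 0.1453|010⟩ + (0.3618 + 0.2628i)|011⟩ + (-0.04791 + 0.001226i)|100⟩ + (-0.1215 - 0.08362i)|101⟩ + (-0.02605 + 0.0006669i)|110⟩ + (-0.06608 - 0.04547i)|111⟩

amp(|b₁b₂…⟩) = product of the factor amplitudes for bits b₁, b₂, …; only kets whose every factor amplitude is nonzero survive.
|000⟩: (0.9843)(0.8785)(0.309) = 0.2672
|001⟩: (0.9843)(0.8785)(0.7694 + 0.559i) = (0.6653 + 0.4834i)
|010⟩: (0.9843)(0.4777)(0.309) = 0.1453
|011⟩: (0.9843)(0.4777)(0.7694 + 0.559i) = (0.3618 + 0.2628i)
|100⟩: (-0.1765 + 0.004518i)(0.8785)(0.309) = (-0.04791 + 0.001226i)
|101⟩: (-0.1765 + 0.004518i)(0.8785)(0.7694 + 0.559i) = (-0.1215 - 0.08362i)
|110⟩: (-0.1765 + 0.004518i)(0.4777)(0.309) = (-0.02605 + 0.0006669i)
|111⟩: (-0.1765 + 0.004518i)(0.4777)(0.7694 + 0.559i) = (-0.06608 - 0.04547i)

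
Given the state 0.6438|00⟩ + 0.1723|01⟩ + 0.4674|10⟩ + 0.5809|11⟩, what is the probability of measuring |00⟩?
0.4145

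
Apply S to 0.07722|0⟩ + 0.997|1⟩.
0.07722|0⟩ + 0.997i|1⟩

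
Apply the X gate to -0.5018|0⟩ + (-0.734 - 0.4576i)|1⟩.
(-0.734 - 0.4576i)|0⟩ - 0.5018|1⟩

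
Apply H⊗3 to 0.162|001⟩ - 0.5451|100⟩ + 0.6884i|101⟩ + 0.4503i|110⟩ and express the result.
(-0.1354 + 0.4026i)|000⟩ + (-0.25 - 0.08418i)|001⟩ + (-0.1354 + 0.08418i)|010⟩ + (-0.25 - 0.4026i)|011⟩ + (0.25 - 0.4026i)|100⟩ + (0.1354 + 0.08418i)|101⟩ + (0.25 - 0.08418i)|110⟩ + (0.1354 + 0.4026i)|111⟩

H⊗3 gives amp(|y⟩) = (1/2√2) Σ_x (−1)^(x·y) amp(|x⟩), where x·y is the number of positions in which both x and y have a 1.
|000⟩: (0.162 - 0.5451 + 0.6884i + 0.4503i)/(2√2) = (-0.1354 + 0.4026i)
|001⟩: (-0.162 - 0.5451 - 0.6884i + 0.4503i)/(2√2) = (-0.25 - 0.08418i)
|010⟩: (0.162 - 0.5451 + 0.6884i - 0.4503i)/(2√2) = (-0.1354 + 0.08418i)
|011⟩: (-0.162 - 0.5451 - 0.6884i - 0.4503i)/(2√2) = (-0.25 - 0.4026i)
|100⟩: (0.162 + 0.5451 - 0.6884i - 0.4503i)/(2√2) = (0.25 - 0.4026i)
|101⟩: (-0.162 + 0.5451 + 0.6884i - 0.4503i)/(2√2) = (0.1354 + 0.08418i)
|110⟩: (0.162 + 0.5451 - 0.6884i + 0.4503i)/(2√2) = (0.25 - 0.08418i)
|111⟩: (-0.162 + 0.5451 + 0.6884i + 0.4503i)/(2√2) = (0.1354 + 0.4026i)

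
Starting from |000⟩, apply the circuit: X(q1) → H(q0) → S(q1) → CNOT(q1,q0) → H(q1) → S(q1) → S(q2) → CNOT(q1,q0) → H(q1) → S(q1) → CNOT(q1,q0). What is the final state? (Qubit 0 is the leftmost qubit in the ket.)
(1/√8 + (1/√8)i)|000⟩ + (-1/√8 - (1/√8)i)|010⟩ + (1/√8 + (1/√8)i)|100⟩ + (-1/√8 - (1/√8)i)|110⟩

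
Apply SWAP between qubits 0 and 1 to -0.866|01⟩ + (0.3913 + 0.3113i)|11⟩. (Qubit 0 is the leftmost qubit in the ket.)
-0.866|10⟩ + (0.3913 + 0.3113i)|11⟩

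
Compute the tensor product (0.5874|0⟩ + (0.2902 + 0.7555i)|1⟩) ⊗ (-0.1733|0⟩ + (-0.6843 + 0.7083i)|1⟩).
-0.1018|00⟩ + (-0.402 + 0.4161i)|01⟩ + (-0.05029 - 0.1309i)|10⟩ + (-0.7337 - 0.3114i)|11⟩

amp(|b₁b₂…⟩) = product of the factor amplitudes for bits b₁, b₂, …; only kets whose every factor amplitude is nonzero survive.
|00⟩: (0.5874)(-0.1733) = -0.1018
|01⟩: (0.5874)(-0.6843 + 0.7083i) = (-0.402 + 0.4161i)
|10⟩: (0.2902 + 0.7555i)(-0.1733) = (-0.05029 - 0.1309i)
|11⟩: (0.2902 + 0.7555i)(-0.6843 + 0.7083i) = (-0.7337 - 0.3114i)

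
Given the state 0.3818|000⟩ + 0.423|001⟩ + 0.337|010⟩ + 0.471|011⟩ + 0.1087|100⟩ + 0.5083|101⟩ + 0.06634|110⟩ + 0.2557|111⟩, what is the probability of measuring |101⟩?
0.2584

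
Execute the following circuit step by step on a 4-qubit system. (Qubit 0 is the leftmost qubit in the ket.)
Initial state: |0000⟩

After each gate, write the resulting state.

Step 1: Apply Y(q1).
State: i|0100⟩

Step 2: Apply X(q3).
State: i|0101⟩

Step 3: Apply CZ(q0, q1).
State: i|0101⟩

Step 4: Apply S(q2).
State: i|0101⟩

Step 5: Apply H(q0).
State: (1/√2)i|0101⟩ + (1/√2)i|1101⟩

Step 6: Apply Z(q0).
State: (1/√2)i|0101⟩ - (1/√2)i|1101⟩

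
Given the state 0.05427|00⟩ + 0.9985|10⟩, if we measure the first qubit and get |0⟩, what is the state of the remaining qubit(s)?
|0⟩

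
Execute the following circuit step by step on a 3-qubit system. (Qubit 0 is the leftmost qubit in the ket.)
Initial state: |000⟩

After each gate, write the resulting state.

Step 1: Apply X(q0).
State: |100⟩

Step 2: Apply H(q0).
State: 1/√2|000⟩ - 1/√2|100⟩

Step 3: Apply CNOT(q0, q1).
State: 1/√2|000⟩ - 1/√2|110⟩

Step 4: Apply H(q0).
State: 1/2|000⟩ - 1/2|010⟩ + 1/2|100⟩ + 1/2|110⟩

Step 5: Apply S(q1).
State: 1/2|000⟩ - (1/2)i|010⟩ + 1/2|100⟩ + (1/2)i|110⟩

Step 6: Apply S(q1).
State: 1/2|000⟩ + 1/2|010⟩ + 1/2|100⟩ - 1/2|110⟩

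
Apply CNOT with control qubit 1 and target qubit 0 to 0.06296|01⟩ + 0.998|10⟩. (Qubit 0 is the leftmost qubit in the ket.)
0.998|10⟩ + 0.06296|11⟩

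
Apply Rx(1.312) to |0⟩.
0.7924|0⟩ - 0.61i|1⟩

Rx(1.312) = [[cos(θ/2), −i·sin(θ/2)], [−i·sin(θ/2), cos(θ/2)]]; θ = 1.312, cos(θ/2) ≈ 0.792438, sin(θ/2) ≈ 0.609952.
With a = amp(|0⟩) = 1 and b = amp(|1⟩) = 0:
new amp(|0⟩) = (0.792438)·a + (-0.609952i)·b = 0.7924
new amp(|1⟩) = (-0.609952i)·a + (0.792438)·b = -0.61i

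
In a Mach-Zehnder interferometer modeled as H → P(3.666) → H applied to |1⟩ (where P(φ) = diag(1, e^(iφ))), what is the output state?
(0.9328 + 0.2504i)|0⟩ + (0.06719 - 0.2504i)|1⟩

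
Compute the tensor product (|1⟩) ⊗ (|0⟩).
|10⟩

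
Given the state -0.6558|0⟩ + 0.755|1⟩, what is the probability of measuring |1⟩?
0.57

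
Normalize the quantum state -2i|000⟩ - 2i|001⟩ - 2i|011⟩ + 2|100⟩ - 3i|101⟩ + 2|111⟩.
-0.3714i|000⟩ - 0.3714i|001⟩ - 0.3714i|011⟩ + 0.3714|100⟩ - 0.5571i|101⟩ + 0.3714|111⟩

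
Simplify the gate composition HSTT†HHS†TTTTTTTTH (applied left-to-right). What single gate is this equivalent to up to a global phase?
I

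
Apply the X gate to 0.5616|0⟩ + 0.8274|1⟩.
0.8274|0⟩ + 0.5616|1⟩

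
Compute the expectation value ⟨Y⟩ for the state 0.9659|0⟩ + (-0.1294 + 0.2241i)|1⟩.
0.4329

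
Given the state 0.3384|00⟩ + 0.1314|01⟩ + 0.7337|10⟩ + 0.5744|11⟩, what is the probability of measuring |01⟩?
0.01727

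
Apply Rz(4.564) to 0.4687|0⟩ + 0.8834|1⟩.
(-0.3059 - 0.3551i)|0⟩ + (-0.5766 + 0.6692i)|1⟩

Rz(4.564) = [[e^(−iθ/2), 0], [0, e^(iθ/2)]] with e^(±iθ/2) = cos(θ/2) ± i·sin(θ/2); θ = 4.564, cos(θ/2) ≈ -0.652746, sin(θ/2) ≈ 0.757577.
With a = amp(|0⟩) = 0.4687 and b = amp(|1⟩) = 0.8834:
new amp(|0⟩) = (-0.652746 - 0.757577i)·a = (-0.3059 - 0.3551i)
new amp(|1⟩) = (-0.652746 + 0.757577i)·b = (-0.5766 + 0.6692i)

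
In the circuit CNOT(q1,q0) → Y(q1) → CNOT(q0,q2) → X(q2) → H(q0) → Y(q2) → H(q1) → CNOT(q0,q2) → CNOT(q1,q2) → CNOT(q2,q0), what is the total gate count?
10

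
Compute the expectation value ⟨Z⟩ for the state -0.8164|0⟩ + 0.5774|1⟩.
0.3331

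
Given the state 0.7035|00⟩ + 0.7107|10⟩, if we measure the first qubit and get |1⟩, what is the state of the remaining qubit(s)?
|0⟩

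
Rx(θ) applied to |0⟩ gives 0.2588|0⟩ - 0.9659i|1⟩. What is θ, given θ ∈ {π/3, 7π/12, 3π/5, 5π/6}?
5π/6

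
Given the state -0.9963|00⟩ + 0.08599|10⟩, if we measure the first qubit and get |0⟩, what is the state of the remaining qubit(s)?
-|0⟩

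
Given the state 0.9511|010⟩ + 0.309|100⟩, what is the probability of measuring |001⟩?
0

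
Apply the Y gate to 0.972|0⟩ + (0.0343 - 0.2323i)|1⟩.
(-0.2323 - 0.0343i)|0⟩ + 0.972i|1⟩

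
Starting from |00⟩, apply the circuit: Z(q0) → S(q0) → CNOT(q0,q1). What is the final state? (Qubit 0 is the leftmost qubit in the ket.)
|00⟩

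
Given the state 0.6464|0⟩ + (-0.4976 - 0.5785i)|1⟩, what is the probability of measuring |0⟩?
0.4178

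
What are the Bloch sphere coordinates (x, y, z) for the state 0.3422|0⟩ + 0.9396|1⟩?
(0.6431, 0, -0.7657)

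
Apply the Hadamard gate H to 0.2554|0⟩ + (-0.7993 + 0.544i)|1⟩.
(-0.3846 + 0.3847i)|0⟩ + (0.7458 - 0.3847i)|1⟩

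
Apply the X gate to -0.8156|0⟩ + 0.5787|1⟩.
0.5787|0⟩ - 0.8156|1⟩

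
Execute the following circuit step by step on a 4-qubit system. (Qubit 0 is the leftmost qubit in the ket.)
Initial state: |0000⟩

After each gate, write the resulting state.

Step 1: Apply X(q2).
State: |0010⟩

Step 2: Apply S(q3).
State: |0010⟩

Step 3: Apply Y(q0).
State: i|1010⟩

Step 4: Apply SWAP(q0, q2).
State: i|1010⟩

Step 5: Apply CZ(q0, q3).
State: i|1010⟩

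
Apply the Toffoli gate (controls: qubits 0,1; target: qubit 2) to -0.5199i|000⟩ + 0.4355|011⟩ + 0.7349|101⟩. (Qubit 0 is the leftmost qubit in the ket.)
-0.5199i|000⟩ + 0.4355|011⟩ + 0.7349|101⟩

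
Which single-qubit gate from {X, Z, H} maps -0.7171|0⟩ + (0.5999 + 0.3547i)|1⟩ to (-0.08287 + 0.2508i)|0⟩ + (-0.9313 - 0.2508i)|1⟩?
H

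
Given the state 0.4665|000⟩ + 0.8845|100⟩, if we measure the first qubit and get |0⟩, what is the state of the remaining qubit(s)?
|00⟩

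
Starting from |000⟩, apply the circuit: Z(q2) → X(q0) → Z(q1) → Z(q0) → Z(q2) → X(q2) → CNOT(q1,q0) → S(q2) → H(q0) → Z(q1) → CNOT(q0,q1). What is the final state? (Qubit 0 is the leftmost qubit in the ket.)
-(1/√2)i|001⟩ + (1/√2)i|111⟩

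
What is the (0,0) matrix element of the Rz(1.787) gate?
(0.6267 - 0.7793i)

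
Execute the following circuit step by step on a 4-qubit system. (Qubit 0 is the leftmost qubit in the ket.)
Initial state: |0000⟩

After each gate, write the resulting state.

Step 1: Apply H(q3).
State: 1/√2|0000⟩ + 1/√2|0001⟩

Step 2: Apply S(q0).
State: 1/√2|0000⟩ + 1/√2|0001⟩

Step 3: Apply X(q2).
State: 1/√2|0010⟩ + 1/√2|0011⟩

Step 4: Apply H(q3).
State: |0010⟩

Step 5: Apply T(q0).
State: |0010⟩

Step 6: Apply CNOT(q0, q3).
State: |0010⟩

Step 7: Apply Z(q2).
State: -|0010⟩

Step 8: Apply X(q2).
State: -|0000⟩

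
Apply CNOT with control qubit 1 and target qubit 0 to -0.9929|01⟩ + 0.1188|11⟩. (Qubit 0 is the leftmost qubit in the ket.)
0.1188|01⟩ - 0.9929|11⟩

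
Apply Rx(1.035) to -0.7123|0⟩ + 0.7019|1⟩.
(-0.619 - 0.3472i)|0⟩ + (0.61 + 0.3524i)|1⟩

Rx(1.035) = [[cos(θ/2), −i·sin(θ/2)], [−i·sin(θ/2), cos(θ/2)]]; θ = 1.035, cos(θ/2) ≈ 0.869059, sin(θ/2) ≈ 0.494709.
With a = amp(|0⟩) = -0.7123 and b = amp(|1⟩) = 0.7019:
new amp(|0⟩) = (0.869059)·a + (-0.494709i)·b = (-0.619 - 0.3472i)
new amp(|1⟩) = (-0.494709i)·a + (0.869059)·b = (0.61 + 0.3524i)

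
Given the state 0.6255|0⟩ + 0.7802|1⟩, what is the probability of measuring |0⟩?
0.3913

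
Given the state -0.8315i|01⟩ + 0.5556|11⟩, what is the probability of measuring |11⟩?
0.3087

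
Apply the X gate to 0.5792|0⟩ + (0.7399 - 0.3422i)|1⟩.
(0.7399 - 0.3422i)|0⟩ + 0.5792|1⟩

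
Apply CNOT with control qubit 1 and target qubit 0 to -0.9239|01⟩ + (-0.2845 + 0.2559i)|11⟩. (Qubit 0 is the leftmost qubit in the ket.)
(-0.2845 + 0.2559i)|01⟩ - 0.9239|11⟩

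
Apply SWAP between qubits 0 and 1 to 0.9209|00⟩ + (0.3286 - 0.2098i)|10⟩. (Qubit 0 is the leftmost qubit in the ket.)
0.9209|00⟩ + (0.3286 - 0.2098i)|01⟩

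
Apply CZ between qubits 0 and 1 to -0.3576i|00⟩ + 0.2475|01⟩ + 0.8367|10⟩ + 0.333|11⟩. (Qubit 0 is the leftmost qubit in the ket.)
-0.3576i|00⟩ + 0.2475|01⟩ + 0.8367|10⟩ - 0.333|11⟩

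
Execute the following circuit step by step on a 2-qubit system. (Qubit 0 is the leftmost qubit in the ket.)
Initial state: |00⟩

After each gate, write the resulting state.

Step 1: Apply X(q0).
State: |10⟩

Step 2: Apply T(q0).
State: (1/√2 + (1/√2)i)|10⟩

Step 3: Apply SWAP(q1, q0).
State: (1/√2 + (1/√2)i)|01⟩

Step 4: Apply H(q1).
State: (1/2 + (1/2)i)|00⟩ + (-1/2 - (1/2)i)|01⟩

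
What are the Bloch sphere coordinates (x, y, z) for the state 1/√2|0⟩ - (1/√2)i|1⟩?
(0, -1, 0)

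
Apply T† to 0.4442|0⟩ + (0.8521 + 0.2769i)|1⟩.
0.4442|0⟩ + (0.7983 - 0.4067i)|1⟩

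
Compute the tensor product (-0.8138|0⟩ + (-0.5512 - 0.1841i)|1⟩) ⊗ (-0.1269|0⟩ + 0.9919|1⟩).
0.1033|00⟩ - 0.8072|01⟩ + (0.06995 + 0.02336i)|10⟩ + (-0.5467 - 0.1826i)|11⟩

amp(|b₁b₂…⟩) = product of the factor amplitudes for bits b₁, b₂, …; only kets whose every factor amplitude is nonzero survive.
|00⟩: (-0.8138)(-0.1269) = 0.1033
|01⟩: (-0.8138)(0.9919) = -0.8072
|10⟩: (-0.5512 - 0.1841i)(-0.1269) = (0.06995 + 0.02336i)
|11⟩: (-0.5512 - 0.1841i)(0.9919) = (-0.5467 - 0.1826i)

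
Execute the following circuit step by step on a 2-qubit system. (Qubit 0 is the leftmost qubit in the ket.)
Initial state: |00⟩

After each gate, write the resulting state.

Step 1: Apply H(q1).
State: 1/√2|00⟩ + 1/√2|01⟩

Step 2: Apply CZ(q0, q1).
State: 1/√2|00⟩ + 1/√2|01⟩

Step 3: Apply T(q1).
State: 1/√2|00⟩ + (1/2 + (1/2)i)|01⟩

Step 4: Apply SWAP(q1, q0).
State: 1/√2|00⟩ + (1/2 + (1/2)i)|10⟩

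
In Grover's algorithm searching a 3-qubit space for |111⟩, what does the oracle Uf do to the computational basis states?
Uf|x⟩ = -|x⟩ if x = 111, else |x⟩ (phase flip on target)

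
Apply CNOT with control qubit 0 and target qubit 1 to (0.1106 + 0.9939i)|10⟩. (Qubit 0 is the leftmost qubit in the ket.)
(0.1106 + 0.9939i)|11⟩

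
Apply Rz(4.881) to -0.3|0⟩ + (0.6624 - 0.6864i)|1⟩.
(0.2292 + 0.1935i)|0⟩ + (-0.0634 + 0.9518i)|1⟩

Rz(4.881) = [[e^(−iθ/2), 0], [0, e^(iθ/2)]] with e^(±iθ/2) = cos(θ/2) ± i·sin(θ/2); θ = 4.881, cos(θ/2) ≈ -0.764138, sin(θ/2) ≈ 0.645053.
With a = amp(|0⟩) = -0.3 and b = amp(|1⟩) = (0.6624 - 0.6864i):
new amp(|0⟩) = (-0.764138 - 0.645053i)·a = (0.2292 + 0.1935i)
new amp(|1⟩) = (-0.764138 + 0.645053i)·b = (-0.0634 + 0.9518i)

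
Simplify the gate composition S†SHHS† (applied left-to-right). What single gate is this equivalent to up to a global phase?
S†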